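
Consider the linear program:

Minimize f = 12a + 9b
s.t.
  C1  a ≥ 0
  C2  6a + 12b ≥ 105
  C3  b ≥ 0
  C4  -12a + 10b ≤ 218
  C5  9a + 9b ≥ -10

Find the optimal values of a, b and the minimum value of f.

The feasible region is unbounded (it extends along (5, 6), (1, 0)), but f strictly increases along every unbounded feasible direction, so there is no improving ray and the minimum is attained at a vertex.

The optimum lies where a = 0 and 6a + 12b = 105.
Solving simultaneously gives a = 0, b = 35/4.

a = 0, b = 35/4, minimum f = 315/4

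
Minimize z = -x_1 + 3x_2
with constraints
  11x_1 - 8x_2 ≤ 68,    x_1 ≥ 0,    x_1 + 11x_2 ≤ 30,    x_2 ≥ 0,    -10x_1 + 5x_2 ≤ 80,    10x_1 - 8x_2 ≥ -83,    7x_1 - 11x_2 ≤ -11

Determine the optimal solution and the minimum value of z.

x_1 = 0, x_2 = 1, minimum z = 3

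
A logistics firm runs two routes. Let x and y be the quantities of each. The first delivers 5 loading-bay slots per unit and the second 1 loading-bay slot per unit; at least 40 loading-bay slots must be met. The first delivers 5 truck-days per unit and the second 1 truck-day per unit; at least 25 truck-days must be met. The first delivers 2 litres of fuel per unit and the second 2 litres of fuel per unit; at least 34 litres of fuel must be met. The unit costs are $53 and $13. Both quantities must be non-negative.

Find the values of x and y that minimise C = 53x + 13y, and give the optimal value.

x = 23/4, y = 45/4, minimum C = 451

Feasible corners and C = 53x + 13y:
  (0, 40) → C = 520
  (17, 0) → C = 901
  (23/4, 45/4) → C = 451
The feasible region is unbounded (it extends along (0, 1), (1, 0)), but C strictly increases along every unbounded feasible direction, so there is no improving ray and the minimum is attained at a vertex.

At the optimal vertex, 5x + y = 40 and 2x + 2y = 34.
Solving simultaneously gives x = 23/4, y = 45/4.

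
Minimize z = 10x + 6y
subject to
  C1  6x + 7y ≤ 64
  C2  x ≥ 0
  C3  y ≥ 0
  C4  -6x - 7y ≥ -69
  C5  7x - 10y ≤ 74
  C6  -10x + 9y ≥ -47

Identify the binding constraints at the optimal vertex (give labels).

Vertices and z = 10x + 6y:
  (0, 64/7) → z = 384/7
  (905/124, 179/62) → z = 5599/62
  (0, 0) → z = 0
  (47/10, 0) → z = 47

The minimum is at (0, 0). Substituting into each constraint, equality holds for C2 and C3; the remaining constraints have slack.

C2 and C3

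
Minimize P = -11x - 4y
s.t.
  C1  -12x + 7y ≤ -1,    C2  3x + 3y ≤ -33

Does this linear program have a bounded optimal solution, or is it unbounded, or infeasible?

unbounded

From the feasible point (-4, -7), moving in the direction (3, -3) keeps every constraint satisfied while P decreases without bound.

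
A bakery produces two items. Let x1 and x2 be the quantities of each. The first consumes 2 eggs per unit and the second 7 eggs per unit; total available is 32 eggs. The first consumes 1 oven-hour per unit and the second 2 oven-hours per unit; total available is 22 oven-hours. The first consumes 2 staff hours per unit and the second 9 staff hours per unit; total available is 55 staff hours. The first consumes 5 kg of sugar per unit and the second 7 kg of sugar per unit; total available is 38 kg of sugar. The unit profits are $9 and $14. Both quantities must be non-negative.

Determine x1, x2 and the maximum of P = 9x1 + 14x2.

x1 = 2, x2 = 4, maximum P = 74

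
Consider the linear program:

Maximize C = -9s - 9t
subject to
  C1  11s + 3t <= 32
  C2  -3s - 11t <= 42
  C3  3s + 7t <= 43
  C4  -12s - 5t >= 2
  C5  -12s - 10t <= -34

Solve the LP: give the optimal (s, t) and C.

s = -19/6, t = 36/5, maximum C = -363/10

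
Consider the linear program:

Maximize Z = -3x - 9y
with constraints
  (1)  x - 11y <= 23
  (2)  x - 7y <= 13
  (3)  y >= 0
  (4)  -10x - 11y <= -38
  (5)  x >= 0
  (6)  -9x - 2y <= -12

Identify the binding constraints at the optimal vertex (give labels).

(3) and (4)

Extreme points and Z = -3x - 9y:
  (13, 0) → Z = -39
  (19/5, 0) → Z = -57/5
  (56/79, 222/79) → Z = -2166/79
  (0, 6) → Z = -54
The feasible region is unbounded (it extends along (0, 1), (7, 1)), but Z strictly decreases along every unbounded feasible direction, so there is no improving ray and the maximum is attained at a vertex.

The maximum is at (19/5, 0). Substituting into each constraint, equality holds for (3) and (4); the remaining constraints have slack.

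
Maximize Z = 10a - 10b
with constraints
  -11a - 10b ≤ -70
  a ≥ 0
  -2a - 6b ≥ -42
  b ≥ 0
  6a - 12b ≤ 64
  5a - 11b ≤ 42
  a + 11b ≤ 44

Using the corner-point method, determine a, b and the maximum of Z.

a = 357/26, b = 63/26, maximum Z = 1470/13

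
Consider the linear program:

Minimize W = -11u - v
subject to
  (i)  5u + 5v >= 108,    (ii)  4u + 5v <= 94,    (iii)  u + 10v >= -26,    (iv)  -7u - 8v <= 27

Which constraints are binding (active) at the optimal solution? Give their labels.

Corner points and W = -11u - v:
  (14, 38/5) → W = -808/5
  (242/9, -238/45) → W = -13072/45
  (214/7, -198/35) → W = -11572/35

The minimum is at (214/7, -198/35). Substituting into each constraint, equality holds for (ii) and (iii); the remaining constraints have slack.

(ii) and (iii)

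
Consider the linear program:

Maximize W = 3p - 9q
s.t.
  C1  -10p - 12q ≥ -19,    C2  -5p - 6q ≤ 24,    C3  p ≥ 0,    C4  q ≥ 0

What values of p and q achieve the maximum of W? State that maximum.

p = 19/10, q = 0, maximum W = 57/10

Extreme points and W = 3p - 9q:
  (0, 19/12) → W = -57/4
  (19/10, 0) → W = 57/10
  (0, 0) → W = 0

At the optimal vertex, -10p - 12q = -19 and q = 0.
Solving simultaneously gives p = 19/10, q = 0.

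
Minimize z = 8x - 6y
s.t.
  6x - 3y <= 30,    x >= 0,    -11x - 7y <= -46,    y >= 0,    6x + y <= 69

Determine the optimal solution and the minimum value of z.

x = 0, y = 69, minimum z = -414

Extreme points and z = 8x - 6y:
  (5, 0) → z = 40
  (79/8, 39/4) → z = 41/2
  (0, 46/7) → z = -276/7
  (0, 69) → z = -414
  (46/11, 0) → z = 368/11

At the optimal vertex, x = 0 and 6x + y = 69.
Solving simultaneously gives x = 0, y = 69.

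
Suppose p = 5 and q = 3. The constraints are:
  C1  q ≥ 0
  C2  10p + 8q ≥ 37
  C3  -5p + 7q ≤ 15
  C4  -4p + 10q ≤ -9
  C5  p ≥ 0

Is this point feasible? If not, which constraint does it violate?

not feasible — violates C4

Constraint C4: -4p + 10q = 10, which is not ≤ -9. All other constraints are satisfied.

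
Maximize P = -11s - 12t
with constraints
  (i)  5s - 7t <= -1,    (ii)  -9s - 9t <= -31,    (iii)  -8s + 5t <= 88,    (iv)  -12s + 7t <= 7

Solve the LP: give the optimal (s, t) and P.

s = 52/27, t = 41/27, maximum P = -1064/27

Feasible corners and P = -11s - 12t:
  (52/27, 41/27) → P = -1064/27
  (154/171, 145/57) → P = -6914/171
  (581/4, 250) → P = -18391/4
The feasible region is unbounded (it extends along (5, 8), (7, 5)), but P strictly decreases along every unbounded feasible direction, so there is no improving ray and the maximum is attained at a vertex.

The binding constraints are 5s - 7t = -1 and -9s - 9t = -31.
Solving simultaneously gives s = 52/27, t = 41/27.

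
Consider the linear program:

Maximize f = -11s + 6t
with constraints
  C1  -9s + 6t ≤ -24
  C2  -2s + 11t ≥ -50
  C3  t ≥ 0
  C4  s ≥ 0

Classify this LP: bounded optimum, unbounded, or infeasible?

bounded optimum

Vertices and f = -11s + 6t:
  (8/3, 0) → f = -88/3
  (25, 0) → f = -275
The feasible region has finitely many vertices and no improving ray; the maximum is -88/3 at (8/3, 0).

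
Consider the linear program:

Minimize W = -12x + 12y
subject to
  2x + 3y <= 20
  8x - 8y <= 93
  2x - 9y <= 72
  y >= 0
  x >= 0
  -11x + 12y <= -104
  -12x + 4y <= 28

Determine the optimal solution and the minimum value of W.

x = 10, y = 0, minimum W = -120

At the optimal vertex, 2x + 3y = 20 and y = 0.
Solving simultaneously gives x = 10, y = 0.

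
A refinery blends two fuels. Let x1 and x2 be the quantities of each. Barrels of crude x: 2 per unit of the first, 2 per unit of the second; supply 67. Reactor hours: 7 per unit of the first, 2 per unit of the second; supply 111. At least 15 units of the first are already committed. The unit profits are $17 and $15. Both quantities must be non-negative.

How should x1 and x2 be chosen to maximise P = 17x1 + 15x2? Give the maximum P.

Extreme points and P = 17x1 + 15x2:
  (111/7, 0) → P = 1887/7
  (15, 0) → P = 255
  (15, 3) → P = 300

x1 = 15, x2 = 3, maximum P = 300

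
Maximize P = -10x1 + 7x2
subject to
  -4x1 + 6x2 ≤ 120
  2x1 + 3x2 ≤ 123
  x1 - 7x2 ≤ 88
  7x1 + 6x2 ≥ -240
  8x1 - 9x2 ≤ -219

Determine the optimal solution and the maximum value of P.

Vertices and P = -10x1 + 7x2:
  (-360/11, -20/11) → P = 3460/11
  (-39/2, 7) → P = 244
  (-1158/37, -129/37) → P = 10677/37

The binding constraints are -4x1 + 6x2 = 120 and 7x1 + 6x2 = -240.
Solving simultaneously gives x1 = -360/11, x2 = -20/11.

x1 = -360/11, x2 = -20/11, maximum P = 3460/11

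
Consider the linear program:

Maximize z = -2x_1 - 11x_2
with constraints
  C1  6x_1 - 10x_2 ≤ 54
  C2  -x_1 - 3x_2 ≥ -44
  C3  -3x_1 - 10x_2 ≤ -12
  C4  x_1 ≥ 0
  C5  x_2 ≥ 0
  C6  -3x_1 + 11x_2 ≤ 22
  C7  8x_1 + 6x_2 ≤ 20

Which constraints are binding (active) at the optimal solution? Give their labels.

C3 and C7

Corner points and z = -2x_1 - 11x_2:
  (0, 6/5) → z = -66/5
  (64/31, 18/31) → z = -326/31
  (0, 2) → z = -22
  (44/53, 118/53) → z = -1386/53

The maximum is at (64/31, 18/31). Substituting into each constraint, equality holds for C3 and C7; the remaining constraints have slack.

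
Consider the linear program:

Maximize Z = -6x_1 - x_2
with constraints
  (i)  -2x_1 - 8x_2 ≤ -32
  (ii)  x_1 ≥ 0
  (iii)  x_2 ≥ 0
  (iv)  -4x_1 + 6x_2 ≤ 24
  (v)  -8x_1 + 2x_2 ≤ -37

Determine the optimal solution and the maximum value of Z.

x_1 = 90/17, x_2 = 91/34, maximum Z = -1171/34

Vertices and Z = -6x_1 - x_2:
  (16, 0) → Z = -96
  (90/17, 91/34) → Z = -1171/34
  (27/4, 17/2) → Z = -49
The feasible region is unbounded (it extends along (3, 2), (1, 0)), but Z strictly decreases along every unbounded feasible direction, so there is no improving ray and the maximum is attained at a vertex.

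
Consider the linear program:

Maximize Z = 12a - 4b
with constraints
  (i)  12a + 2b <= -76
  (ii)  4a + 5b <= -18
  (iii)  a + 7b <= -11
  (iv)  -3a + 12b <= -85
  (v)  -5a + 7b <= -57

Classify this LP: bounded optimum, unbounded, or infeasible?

From the feasible point (-209/47, -532/47), moving in the direction (2, -12) keeps every constraint satisfied while Z increases without bound.

unbounded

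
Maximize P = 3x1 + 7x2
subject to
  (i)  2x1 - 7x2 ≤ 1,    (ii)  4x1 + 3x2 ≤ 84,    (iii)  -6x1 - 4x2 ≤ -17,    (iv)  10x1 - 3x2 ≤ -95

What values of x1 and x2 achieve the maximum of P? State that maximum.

x1 = -285/2, x2 = 218, maximum P = 2197/2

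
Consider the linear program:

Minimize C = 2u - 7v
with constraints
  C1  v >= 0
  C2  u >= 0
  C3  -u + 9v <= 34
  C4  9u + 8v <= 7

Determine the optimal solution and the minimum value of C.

Feasible corners and C = 2u - 7v:
  (0, 0) → C = 0
  (7/9, 0) → C = 14/9
  (0, 7/8) → C = -49/8

At the optimal vertex, u = 0 and 9u + 8v = 7.
Solving simultaneously gives u = 0, v = 7/8.

u = 0, v = 7/8, minimum C = -49/8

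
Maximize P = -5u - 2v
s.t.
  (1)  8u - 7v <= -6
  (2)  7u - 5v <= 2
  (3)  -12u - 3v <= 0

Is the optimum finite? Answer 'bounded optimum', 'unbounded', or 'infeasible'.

Feasible corners and P = -5u - 2v:
  (44/9, 58/9) → P = -112/3
  (-1/6, 2/3) → P = -1/2
The feasible region has finitely many vertices and no improving ray; the maximum is -1/2 at (-1/6, 2/3).

bounded optimum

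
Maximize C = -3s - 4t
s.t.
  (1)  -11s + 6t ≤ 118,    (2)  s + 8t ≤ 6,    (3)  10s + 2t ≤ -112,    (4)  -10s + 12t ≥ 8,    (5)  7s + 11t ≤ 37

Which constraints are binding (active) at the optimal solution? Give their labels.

Feasible corners and C = -3s - 4t:
  (-454/41, -26/41) → C = 1466/41
  (-19, -91/6) → C = 353/3
  (-68/7, -52/7) → C = 412/7

The maximum is at (-19, -91/6). Substituting into each constraint, equality holds for (1) and (4); the remaining constraints have slack.

(1) and (4)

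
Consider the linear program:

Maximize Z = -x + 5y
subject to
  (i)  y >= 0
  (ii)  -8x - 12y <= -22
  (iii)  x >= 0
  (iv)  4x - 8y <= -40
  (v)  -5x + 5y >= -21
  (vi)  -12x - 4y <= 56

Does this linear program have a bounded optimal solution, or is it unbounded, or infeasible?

unbounded

From the feasible point (0, 5), moving in the direction (0, 1) keeps every constraint satisfied while Z increases without bound.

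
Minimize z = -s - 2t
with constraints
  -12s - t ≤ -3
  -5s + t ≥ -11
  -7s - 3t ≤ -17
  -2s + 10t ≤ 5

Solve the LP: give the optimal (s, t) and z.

s = 115/48, t = 47/48, minimum z = -209/48

Vertices and z = -s - 2t:
  (25/11, 4/11) → z = -3
  (115/48, 47/48) → z = -209/48
  (155/76, 69/76) → z = -293/76

The binding constraints are -5s + t = -11 and -2s + 10t = 5.
Solving simultaneously gives s = 115/48, t = 47/48.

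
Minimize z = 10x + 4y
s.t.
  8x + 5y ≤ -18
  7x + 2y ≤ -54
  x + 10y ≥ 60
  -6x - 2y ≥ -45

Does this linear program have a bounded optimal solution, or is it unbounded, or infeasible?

From the feasible point (-234/19, 306/19), moving in the direction (-10, 1) keeps every constraint satisfied while z decreases without bound.

unbounded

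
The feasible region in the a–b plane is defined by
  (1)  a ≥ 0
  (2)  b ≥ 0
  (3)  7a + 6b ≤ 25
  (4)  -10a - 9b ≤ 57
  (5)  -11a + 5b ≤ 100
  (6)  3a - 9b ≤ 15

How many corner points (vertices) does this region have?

Intersecting each pair of boundary lines and keeping only the points that satisfy every inequality leaves:
  (0, 0)
  (0, 25/6)
  (25/7, 0)

3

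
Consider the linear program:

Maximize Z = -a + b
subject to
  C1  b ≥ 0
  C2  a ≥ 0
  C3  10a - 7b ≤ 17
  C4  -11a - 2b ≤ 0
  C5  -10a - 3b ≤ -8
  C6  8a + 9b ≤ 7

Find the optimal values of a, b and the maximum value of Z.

Extreme points and Z = -a + b:
  (4/5, 0) → Z = -4/5
  (7/8, 0) → Z = -7/8
  (17/22, 1/11) → Z = -15/22

The optimum lies where -10a - 3b = -8 and 8a + 9b = 7.
Solving simultaneously gives a = 17/22, b = 1/11.

a = 17/22, b = 1/11, maximum Z = -15/22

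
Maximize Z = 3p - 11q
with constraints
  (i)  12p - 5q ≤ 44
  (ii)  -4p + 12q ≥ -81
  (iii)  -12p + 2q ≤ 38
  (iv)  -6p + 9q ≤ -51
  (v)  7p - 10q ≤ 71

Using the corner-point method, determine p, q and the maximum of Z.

p = -13/4, q = -47/6, maximum Z = 917/12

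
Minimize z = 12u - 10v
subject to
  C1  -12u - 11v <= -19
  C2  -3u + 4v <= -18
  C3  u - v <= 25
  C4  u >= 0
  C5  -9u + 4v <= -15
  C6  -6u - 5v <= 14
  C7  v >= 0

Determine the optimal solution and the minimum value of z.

u = 6, v = 0, minimum z = 72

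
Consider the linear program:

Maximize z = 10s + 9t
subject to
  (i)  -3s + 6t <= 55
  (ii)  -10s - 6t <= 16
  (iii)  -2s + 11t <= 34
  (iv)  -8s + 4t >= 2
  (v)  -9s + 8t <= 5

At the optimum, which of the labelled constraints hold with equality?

(iv) and (v)

Extreme points and z = 10s + 9t:
  (-19/22, -27/22) → z = -433/22
  (-79/67, -47/67) → z = -1213/67
  (1/7, 11/14) → z = 17/2

The maximum is at (1/7, 11/14). Substituting into each constraint, equality holds for (iv) and (v); the remaining constraints have slack.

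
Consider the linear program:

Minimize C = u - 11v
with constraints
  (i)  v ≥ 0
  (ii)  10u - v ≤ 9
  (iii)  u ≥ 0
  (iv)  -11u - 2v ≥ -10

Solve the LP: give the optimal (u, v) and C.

u = 0, v = 5, minimum C = -55

Feasible corners and C = u - 11v:
  (9/10, 0) → C = 9/10
  (0, 0) → C = 0
  (28/31, 1/31) → C = 17/31
  (0, 5) → C = -55

The binding constraints are u = 0 and -11u - 2v = -10.
Solving simultaneously gives u = 0, v = 5.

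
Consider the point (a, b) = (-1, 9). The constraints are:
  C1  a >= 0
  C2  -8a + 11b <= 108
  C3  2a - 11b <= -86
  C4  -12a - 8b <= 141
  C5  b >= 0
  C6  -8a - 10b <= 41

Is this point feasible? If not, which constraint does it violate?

not feasible — violates C1

Constraint C1: a = -1, which is not ≥ 0. All other constraints are satisfied.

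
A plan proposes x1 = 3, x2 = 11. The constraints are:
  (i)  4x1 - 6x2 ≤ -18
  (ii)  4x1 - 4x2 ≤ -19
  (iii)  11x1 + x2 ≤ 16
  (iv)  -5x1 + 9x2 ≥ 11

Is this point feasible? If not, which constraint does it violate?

Constraint (iii): 11x1 + x2 = 44, which is not ≤ 16. All other constraints are satisfied.

not feasible — violates (iii)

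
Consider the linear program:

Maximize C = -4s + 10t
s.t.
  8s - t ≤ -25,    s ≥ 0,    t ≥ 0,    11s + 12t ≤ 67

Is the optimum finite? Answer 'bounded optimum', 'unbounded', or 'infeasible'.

The boundaries 8s - t = -25 and s = 0 meet at (0, 25), but that point violates 11s + 12t ≤ 67. Every candidate vertex is excluded by some other constraint, so the feasible region is empty.

infeasible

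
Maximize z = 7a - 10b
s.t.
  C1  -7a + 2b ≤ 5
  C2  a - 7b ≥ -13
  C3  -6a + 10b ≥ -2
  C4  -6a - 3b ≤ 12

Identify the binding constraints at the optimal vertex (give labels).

Corner points and z = 7a - 10b:
  (-9/47, 86/47) → z = -923/47
  (-27/29, -22/29) → z = 31/29
  (9/2, 5/2) → z = 13/2

The maximum is at (9/2, 5/2). Substituting into each constraint, equality holds for C2 and C3; the remaining constraints have slack.

C2 and C3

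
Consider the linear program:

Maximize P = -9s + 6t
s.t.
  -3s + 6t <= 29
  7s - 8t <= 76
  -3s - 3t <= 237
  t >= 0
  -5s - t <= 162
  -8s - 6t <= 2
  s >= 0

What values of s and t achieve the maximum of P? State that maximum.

s = 0, t = 29/6, maximum P = 29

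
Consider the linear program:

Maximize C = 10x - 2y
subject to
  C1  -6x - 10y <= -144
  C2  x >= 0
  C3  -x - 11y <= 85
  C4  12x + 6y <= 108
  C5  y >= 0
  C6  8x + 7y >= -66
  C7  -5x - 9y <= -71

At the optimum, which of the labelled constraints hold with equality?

Corner points and C = 10x - 2y:
  (0, 72/5) → C = -144/5
  (18/7, 90/7) → C = 0
  (0, 18) → C = -36

The maximum is at (18/7, 90/7). Substituting into each constraint, equality holds for C1 and C4; the remaining constraints have slack.

C1 and C4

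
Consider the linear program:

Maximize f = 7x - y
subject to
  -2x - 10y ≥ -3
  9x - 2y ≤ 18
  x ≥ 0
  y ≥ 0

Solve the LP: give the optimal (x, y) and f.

x = 3/2, y = 0, maximum f = 21/2

Corner points and f = 7x - y:
  (0, 3/10) → f = -3/10
  (3/2, 0) → f = 21/2
  (0, 0) → f = 0

At the optimal vertex, -2x - 10y = -3 and y = 0.
Solving simultaneously gives x = 3/2, y = 0.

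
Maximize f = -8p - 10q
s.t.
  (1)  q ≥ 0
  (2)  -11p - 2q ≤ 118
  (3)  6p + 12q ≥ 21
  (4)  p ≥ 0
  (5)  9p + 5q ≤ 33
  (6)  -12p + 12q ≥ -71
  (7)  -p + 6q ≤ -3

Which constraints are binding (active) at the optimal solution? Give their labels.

Corner points and f = -8p - 10q:
  (7/2, 0) → f = -28
  (11/3, 0) → f = -88/3
  (27/8, 1/16) → f = -221/8
  (213/59, 6/59) → f = -1764/59

The maximum is at (27/8, 1/16). Substituting into each constraint, equality holds for (3) and (7); the remaining constraints have slack.

(3) and (7)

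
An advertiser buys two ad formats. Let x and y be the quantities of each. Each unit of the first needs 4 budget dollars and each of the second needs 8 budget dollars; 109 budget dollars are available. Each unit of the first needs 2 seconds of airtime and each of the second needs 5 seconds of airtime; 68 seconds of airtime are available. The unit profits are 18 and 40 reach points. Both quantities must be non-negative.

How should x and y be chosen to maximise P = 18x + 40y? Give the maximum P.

Corner points and P = 18x + 40y:
  (0, 0) → P = 0
  (0, 68/5) → P = 544
  (109/4, 0) → P = 981/2
  (1/4, 27/2) → P = 1089/2

x = 1/4, y = 27/2, maximum P = 1089/2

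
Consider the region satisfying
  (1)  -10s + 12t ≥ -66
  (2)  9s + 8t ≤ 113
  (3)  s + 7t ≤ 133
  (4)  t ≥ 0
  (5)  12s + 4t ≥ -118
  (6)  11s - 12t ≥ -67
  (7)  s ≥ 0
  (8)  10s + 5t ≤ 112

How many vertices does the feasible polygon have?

Intersecting each pair of boundary lines and keeping only the points that satisfy every inequality leaves:
  (33/5, 0)
  (837/85, 46/17)
  (205/49, 923/98)
  (331/35, 122/35)
  (0, 0)
  (0, 67/12)

6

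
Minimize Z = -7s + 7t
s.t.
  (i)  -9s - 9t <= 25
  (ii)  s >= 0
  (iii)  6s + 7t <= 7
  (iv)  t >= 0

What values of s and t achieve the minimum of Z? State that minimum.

Extreme points and Z = -7s + 7t:
  (0, 1) → Z = 7
  (0, 0) → Z = 0
  (7/6, 0) → Z = -49/6

At the optimal vertex, 6s + 7t = 7 and t = 0.
Solving simultaneously gives s = 7/6, t = 0.

s = 7/6, t = 0, minimum Z = -49/6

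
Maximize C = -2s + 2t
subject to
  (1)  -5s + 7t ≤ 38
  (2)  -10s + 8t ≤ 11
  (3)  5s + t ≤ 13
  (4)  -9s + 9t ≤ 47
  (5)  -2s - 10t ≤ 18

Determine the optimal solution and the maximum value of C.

Vertices and C = -2s + 2t:
  (93/50, 37/10) → C = 92/25
  (-127/58, -79/58) → C = 48/29
  (37/12, -29/12) → C = -11

s = 93/50, t = 37/10, maximum C = 92/25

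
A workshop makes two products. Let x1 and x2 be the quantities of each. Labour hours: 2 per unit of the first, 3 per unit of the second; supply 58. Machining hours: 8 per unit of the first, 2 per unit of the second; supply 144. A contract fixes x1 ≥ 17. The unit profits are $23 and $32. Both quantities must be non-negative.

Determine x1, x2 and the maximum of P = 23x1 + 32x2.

Vertices and P = 23x1 + 32x2:
  (18, 0) → P = 414
  (17, 0) → P = 391
  (17, 4) → P = 519

x1 = 17, x2 = 4, maximum P = 519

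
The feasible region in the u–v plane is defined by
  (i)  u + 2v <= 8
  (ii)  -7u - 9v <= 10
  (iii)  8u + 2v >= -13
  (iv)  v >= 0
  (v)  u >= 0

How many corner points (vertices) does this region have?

3

Pairwise boundary intersections that survive every other constraint:
  (8, 0)
  (0, 4)
  (0, 0)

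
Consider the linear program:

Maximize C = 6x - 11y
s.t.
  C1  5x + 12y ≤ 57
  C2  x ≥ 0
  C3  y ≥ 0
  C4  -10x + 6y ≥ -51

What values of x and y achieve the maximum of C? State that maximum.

x = 51/10, y = 0, maximum C = 153/5

Vertices and C = 6x - 11y:
  (0, 19/4) → C = -209/4
  (159/25, 21/10) → C = 753/50
  (0, 0) → C = 0
  (51/10, 0) → C = 153/5

At the optimal vertex, y = 0 and -10x + 6y = -51.
Solving simultaneously gives x = 51/10, y = 0.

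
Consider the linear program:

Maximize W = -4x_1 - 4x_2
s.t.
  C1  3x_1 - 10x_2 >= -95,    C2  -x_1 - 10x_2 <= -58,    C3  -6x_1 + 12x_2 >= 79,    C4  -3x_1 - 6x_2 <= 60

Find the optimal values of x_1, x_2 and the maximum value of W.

x_1 = -37/4, x_2 = 269/40, maximum W = 101/10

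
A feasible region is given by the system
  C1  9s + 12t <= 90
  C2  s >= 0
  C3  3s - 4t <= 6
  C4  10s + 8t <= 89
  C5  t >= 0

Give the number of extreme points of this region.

4

Pairwise boundary intersections that survive every other constraint:
  (0, 15/2)
  (6, 3)
  (0, 0)
  (2, 0)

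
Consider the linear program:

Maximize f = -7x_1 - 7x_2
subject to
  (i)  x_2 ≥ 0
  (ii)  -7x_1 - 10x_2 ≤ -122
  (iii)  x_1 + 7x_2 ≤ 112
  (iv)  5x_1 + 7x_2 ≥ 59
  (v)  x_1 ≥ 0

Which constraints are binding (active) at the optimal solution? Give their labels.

(ii) and (v)

Feasible corners and f = -7x_1 - 7x_2:
  (122/7, 0) → f = -122
  (112, 0) → f = -784
  (0, 61/5) → f = -427/5
  (0, 16) → f = -112

The maximum is at (0, 61/5). Substituting into each constraint, equality holds for (ii) and (v); the remaining constraints have slack.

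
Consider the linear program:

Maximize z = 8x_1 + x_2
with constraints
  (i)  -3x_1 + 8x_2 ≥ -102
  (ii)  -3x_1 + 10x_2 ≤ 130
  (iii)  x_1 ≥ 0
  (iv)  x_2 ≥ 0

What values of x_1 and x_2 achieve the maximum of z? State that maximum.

Feasible corners and z = 8x_1 + x_2:
  (1030/3, 116) → z = 8588/3
  (34, 0) → z = 272
  (0, 13) → z = 13
  (0, 0) → z = 0

The optimum lies where -3x_1 + 8x_2 = -102 and -3x_1 + 10x_2 = 130.
Solving simultaneously gives x_1 = 1030/3, x_2 = 116.

x_1 = 1030/3, x_2 = 116, maximum z = 8588/3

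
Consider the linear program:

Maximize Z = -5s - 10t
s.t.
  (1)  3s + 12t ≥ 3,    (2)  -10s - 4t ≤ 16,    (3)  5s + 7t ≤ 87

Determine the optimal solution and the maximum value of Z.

s = -17/9, t = 13/18, maximum Z = 20/9

Corner points and Z = -5s - 10t:
  (-17/9, 13/18) → Z = 20/9
  (341/13, -82/13) → Z = -885/13
  (-46/5, 19) → Z = -144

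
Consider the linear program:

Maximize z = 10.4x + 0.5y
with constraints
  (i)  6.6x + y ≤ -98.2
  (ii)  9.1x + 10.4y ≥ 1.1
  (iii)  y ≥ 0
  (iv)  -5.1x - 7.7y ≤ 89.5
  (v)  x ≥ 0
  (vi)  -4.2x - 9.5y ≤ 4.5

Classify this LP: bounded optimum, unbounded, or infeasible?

infeasible

The boundaries 6.6x + y = -98.2 and 9.1x + 10.4y = 1.1 meet at (-51119/2977, 45044/2977), but that point violates x ≥ 0. Every candidate vertex is excluded by some other constraint, so the feasible region is empty.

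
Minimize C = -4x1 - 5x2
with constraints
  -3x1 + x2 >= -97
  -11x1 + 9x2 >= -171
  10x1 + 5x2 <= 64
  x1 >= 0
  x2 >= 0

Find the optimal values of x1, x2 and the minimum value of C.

Feasible corners and C = -4x1 - 5x2:
  (0, 64/5) → C = -64
  (32/5, 0) → C = -128/5
  (0, 0) → C = 0

x1 = 0, x2 = 64/5, minimum C = -64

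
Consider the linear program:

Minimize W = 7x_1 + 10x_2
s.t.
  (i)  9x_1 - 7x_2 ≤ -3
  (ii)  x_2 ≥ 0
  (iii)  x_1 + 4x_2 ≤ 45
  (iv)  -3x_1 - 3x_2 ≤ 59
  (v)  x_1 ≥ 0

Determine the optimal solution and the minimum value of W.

At the optimal vertex, 9x_1 - 7x_2 = -3 and x_1 = 0.
Solving simultaneously gives x_1 = 0, x_2 = 3/7.

x_1 = 0, x_2 = 3/7, minimum W = 30/7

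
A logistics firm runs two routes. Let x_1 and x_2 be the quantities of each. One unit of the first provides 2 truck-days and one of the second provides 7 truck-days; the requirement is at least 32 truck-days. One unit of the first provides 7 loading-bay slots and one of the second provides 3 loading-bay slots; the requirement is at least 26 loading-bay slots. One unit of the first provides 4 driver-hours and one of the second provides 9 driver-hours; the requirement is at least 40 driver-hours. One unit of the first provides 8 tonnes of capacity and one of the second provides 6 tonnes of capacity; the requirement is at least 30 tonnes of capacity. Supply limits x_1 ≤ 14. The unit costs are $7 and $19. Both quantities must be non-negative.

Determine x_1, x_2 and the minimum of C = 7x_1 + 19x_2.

x_1 = 2, x_2 = 4, minimum C = 90

Vertices and C = 7x_1 + 19x_2:
  (0, 26/3) → C = 494/3
  (2, 4) → C = 90
  (14, 4/7) → C = 762/7
The feasible region is unbounded (it extends along (0, 1)), but C strictly increases along every unbounded feasible direction, so there is no improving ray and the minimum is attained at a vertex.

At the optimal vertex, 2x_1 + 7x_2 = 32 and 7x_1 + 3x_2 = 26.
Solving simultaneously gives x_1 = 2, x_2 = 4.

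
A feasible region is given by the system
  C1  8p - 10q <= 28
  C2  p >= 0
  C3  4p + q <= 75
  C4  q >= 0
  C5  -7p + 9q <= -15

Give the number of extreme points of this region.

Pairwise boundary intersections that survive every other constraint:
  (389/24, 61/6)
  (7/2, 0)
  (690/43, 465/43)
  (15/7, 0)

4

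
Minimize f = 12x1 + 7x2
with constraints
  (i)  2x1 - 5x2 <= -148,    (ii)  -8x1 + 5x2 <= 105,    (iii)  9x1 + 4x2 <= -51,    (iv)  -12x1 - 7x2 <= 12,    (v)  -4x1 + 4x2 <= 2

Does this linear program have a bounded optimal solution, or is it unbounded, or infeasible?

The boundaries 2x1 - 5x2 = -148 and -4x1 + 4x2 = 2 meet at (97/2, 49), but that point violates 9x1 + 4x2 ≤ -51. Every candidate vertex is excluded by some other constraint, so the feasible region is empty.

infeasible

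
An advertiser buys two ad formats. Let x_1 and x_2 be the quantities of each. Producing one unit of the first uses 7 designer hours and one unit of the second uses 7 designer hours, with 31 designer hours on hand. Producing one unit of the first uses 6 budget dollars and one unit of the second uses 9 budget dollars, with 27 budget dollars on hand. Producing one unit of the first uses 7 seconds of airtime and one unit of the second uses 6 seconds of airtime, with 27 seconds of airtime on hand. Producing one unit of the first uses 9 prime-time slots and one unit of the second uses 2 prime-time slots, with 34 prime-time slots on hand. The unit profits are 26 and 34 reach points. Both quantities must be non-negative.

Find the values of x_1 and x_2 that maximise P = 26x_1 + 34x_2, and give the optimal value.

Vertices and P = 26x_1 + 34x_2:
  (0, 0) → P = 0
  (0, 3) → P = 102
  (34/9, 0) → P = 884/9
  (3, 1) → P = 112
  (15/4, 1/8) → P = 407/4

The optimum lies where 6x_1 + 9x_2 = 27 and 7x_1 + 6x_2 = 27.
Solving simultaneously gives x_1 = 3, x_2 = 1.

x_1 = 3, x_2 = 1, maximum P = 112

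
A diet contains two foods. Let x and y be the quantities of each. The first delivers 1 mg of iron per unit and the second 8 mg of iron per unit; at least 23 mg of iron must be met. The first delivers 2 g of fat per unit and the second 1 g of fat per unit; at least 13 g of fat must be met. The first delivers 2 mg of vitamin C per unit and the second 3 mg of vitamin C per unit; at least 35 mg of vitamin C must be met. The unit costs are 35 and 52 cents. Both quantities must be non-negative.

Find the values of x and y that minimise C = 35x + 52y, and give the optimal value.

x = 1, y = 11, minimum C = 607

Vertices and C = 35x + 52y:
  (0, 13) → C = 676
  (23, 0) → C = 805
  (211/13, 11/13) → C = 7957/13
  (1, 11) → C = 607
The feasible region is unbounded (it extends along (0, 1), (1, 0)), but C strictly increases along every unbounded feasible direction, so there is no improving ray and the minimum is attained at a vertex.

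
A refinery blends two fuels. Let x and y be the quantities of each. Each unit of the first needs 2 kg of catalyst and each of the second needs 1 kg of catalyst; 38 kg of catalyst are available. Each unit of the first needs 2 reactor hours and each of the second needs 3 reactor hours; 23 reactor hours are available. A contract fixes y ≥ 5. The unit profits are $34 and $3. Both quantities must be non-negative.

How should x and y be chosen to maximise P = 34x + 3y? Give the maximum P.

Vertices and P = 34x + 3y:
  (0, 23/3) → P = 23
  (0, 5) → P = 15
  (4, 5) → P = 151

The binding constraints are 2x + 3y = 23 and y = 5.
Solving simultaneously gives x = 4, y = 5.

x = 4, y = 5, maximum P = 151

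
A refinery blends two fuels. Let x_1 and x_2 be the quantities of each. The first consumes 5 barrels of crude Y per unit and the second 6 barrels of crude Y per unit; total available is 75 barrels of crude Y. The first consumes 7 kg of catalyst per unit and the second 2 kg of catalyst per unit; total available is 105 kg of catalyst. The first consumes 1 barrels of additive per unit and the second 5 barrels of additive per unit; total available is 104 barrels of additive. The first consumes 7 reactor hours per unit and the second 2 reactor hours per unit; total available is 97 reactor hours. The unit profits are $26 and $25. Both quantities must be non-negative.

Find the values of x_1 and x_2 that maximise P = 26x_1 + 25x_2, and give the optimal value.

x_1 = 27/2, x_2 = 5/4, maximum P = 1529/4

Vertices and P = 26x_1 + 25x_2:
  (0, 0) → P = 0
  (0, 25/2) → P = 625/2
  (97/7, 0) → P = 2522/7
  (27/2, 5/4) → P = 1529/4

The binding constraints are 5x_1 + 6x_2 = 75 and 7x_1 + 2x_2 = 97.
Solving simultaneously gives x_1 = 27/2, x_2 = 5/4.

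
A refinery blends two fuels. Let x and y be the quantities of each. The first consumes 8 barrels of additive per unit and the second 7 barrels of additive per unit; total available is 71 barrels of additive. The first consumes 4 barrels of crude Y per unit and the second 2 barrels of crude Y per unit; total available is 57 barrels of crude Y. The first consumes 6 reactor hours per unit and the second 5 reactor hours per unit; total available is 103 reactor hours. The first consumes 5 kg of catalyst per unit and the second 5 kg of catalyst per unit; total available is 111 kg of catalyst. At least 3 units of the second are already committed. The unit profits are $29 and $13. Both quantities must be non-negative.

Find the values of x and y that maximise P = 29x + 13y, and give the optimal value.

Corner points and P = 29x + 13y:
  (0, 71/7) → P = 923/7
  (0, 3) → P = 39
  (25/4, 3) → P = 881/4

The optimum lies where 8x + 7y = 71 and y = 3.
Solving simultaneously gives x = 25/4, y = 3.

x = 25/4, y = 3, maximum P = 881/4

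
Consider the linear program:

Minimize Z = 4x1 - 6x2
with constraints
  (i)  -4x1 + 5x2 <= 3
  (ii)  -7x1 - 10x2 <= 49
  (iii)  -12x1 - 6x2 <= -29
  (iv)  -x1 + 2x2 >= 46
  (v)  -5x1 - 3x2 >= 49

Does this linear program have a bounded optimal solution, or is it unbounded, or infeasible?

infeasible

The boundaries -4x1 + 5x2 = 3 and -x1 + 2x2 = 46 meet at (224/3, 181/3), but that point violates -5x1 - 3x2 ≥ 49. Every candidate vertex is excluded by some other constraint, so the feasible region is empty.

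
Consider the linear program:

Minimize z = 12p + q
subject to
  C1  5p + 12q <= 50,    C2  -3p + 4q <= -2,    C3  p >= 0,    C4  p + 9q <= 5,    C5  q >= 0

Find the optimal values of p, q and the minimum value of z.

Corner points and z = 12p + q:
  (38/31, 13/31) → z = 469/31
  (2/3, 0) → z = 8
  (5, 0) → z = 60

The binding constraints are -3p + 4q = -2 and q = 0.
Solving simultaneously gives p = 2/3, q = 0.

p = 2/3, q = 0, minimum z = 8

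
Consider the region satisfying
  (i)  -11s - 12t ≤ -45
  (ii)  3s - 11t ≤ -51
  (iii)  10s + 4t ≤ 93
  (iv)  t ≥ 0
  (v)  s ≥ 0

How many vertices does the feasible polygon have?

The feasible vertices (each the meet of two boundaries and inside every other half-plane) are:
  (819/122, 789/122)
  (0, 51/11)
  (0, 93/4)

3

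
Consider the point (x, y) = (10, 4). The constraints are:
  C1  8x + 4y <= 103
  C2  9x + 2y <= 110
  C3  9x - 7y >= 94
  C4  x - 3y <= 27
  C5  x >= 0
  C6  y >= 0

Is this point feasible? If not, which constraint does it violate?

Constraint C3: 9x - 7y = 62, which is not ≥ 94. All other constraints are satisfied.

not feasible — violates C3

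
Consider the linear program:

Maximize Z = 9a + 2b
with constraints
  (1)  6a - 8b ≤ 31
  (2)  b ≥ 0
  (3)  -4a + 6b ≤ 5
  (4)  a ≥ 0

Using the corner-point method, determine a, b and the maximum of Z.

a = 113/2, b = 77/2, maximum Z = 1171/2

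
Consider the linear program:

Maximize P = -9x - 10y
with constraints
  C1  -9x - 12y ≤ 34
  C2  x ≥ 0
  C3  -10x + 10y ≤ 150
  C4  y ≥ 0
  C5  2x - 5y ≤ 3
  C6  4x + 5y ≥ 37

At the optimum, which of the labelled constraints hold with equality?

C2 and C6

Vertices and P = -9x - 10y:
  (0, 15) → P = -150
  (0, 37/5) → P = -74
  (20/3, 31/15) → P = -242/3
The feasible region is unbounded (it extends along (1, 1), (5, 2)), but P strictly decreases along every unbounded feasible direction, so there is no improving ray and the maximum is attained at a vertex.

The maximum is at (0, 37/5). Substituting into each constraint, equality holds for C2 and C6; the remaining constraints have slack.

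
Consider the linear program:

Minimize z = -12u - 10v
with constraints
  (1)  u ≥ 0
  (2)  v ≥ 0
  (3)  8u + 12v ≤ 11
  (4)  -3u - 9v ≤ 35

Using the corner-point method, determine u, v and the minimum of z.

Feasible corners and z = -12u - 10v:
  (0, 0) → z = 0
  (0, 11/12) → z = -55/6
  (11/8, 0) → z = -33/2

The binding constraints are v = 0 and 8u + 12v = 11.
Solving simultaneously gives u = 11/8, v = 0.

u = 11/8, v = 0, minimum z = -33/2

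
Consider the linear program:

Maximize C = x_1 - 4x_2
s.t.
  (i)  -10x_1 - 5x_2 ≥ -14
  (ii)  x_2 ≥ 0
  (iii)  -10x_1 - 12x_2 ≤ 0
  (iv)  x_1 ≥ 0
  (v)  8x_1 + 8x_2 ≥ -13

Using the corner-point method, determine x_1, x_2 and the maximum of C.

Feasible corners and C = x_1 - 4x_2:
  (7/5, 0) → C = 7/5
  (0, 14/5) → C = -56/5
  (0, 0) → C = 0

At the optimal vertex, -10x_1 - 5x_2 = -14 and x_2 = 0.
Solving simultaneously gives x_1 = 7/5, x_2 = 0.

x_1 = 7/5, x_2 = 0, maximum C = 7/5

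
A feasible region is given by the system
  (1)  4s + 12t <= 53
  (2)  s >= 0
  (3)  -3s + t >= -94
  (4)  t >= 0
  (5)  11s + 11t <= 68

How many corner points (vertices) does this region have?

4

Intersecting each pair of boundary lines and keeping only the points that satisfy every inequality leaves:
  (0, 53/12)
  (233/88, 311/88)
  (0, 0)
  (68/11, 0)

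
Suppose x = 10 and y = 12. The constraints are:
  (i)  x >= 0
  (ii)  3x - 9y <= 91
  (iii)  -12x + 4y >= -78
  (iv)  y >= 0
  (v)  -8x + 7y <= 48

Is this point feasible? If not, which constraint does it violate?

feasible

(i): 10 ≥ 0 ✓
(ii): -78 ≤ 91 ✓
(iii): -72 ≥ -78 ✓
(iv): 12 ≥ 0 ✓
(v): 4 ≤ 48 ✓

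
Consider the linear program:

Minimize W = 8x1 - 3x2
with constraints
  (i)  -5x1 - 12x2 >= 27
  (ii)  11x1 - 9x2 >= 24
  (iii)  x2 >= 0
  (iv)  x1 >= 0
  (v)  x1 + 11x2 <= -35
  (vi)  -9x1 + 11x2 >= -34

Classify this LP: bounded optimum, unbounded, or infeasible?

infeasible

The boundaries x1 + 11x2 = -35 and -9x1 + 11x2 = -34 meet at (-1/10, -349/110), but that point violates x2 ≥ 0. Every candidate vertex is excluded by some other constraint, so the feasible region is empty.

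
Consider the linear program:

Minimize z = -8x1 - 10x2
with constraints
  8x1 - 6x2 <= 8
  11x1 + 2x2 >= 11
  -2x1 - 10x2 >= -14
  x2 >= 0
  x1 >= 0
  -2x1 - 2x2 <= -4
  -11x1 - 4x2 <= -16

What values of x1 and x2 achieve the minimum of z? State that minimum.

x1 = 41/23, x2 = 24/23, minimum z = -568/23

Vertices and z = -8x1 - 10x2:
  (41/23, 24/23) → z = -568/23
  (10/7, 4/7) → z = -120/7
  (52/51, 61/51) → z = -342/17
  (8/7, 6/7) → z = -124/7

The optimum lies where 8x1 - 6x2 = 8 and -2x1 - 10x2 = -14.
Solving simultaneously gives x1 = 41/23, x2 = 24/23.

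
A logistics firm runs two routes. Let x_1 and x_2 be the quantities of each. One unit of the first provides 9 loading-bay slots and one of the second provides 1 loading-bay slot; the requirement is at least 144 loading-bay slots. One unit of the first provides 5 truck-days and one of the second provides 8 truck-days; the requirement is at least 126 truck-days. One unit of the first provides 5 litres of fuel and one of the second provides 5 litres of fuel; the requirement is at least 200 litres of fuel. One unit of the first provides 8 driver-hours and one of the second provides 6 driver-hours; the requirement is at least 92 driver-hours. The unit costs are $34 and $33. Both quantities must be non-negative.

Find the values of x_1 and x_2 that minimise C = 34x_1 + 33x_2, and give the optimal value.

x_1 = 13, x_2 = 27, minimum C = 1333

Extreme points and C = 34x_1 + 33x_2:
  (0, 144) → C = 4752
  (40, 0) → C = 1360
  (13, 27) → C = 1333
The feasible region is unbounded (it extends along (0, 1), (1, 0)), but C strictly increases along every unbounded feasible direction, so there is no improving ray and the minimum is attained at a vertex.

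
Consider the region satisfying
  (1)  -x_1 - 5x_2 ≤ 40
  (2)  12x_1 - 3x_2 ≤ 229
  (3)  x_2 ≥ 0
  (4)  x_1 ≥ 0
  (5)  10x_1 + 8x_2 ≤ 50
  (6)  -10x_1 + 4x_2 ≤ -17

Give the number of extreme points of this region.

Of the 15 pairwise boundary intersections, those satisfying every inequality are:
  (5, 0)
  (17/10, 0)
  (14/5, 11/4)

3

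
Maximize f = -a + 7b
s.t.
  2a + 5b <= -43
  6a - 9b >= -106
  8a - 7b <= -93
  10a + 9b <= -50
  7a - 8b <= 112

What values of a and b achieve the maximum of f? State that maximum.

a = -917/48, b = -23/24, maximum f = 595/48

Vertices and f = -a + 7b:
  (-917/48, -23/24) → f = 595/48
  (-383/27, -79/27) → f = -170/27
  (-1528/15, -1547/15) → f = -9301/15
The feasible region is unbounded (it extends along (-8, -7), (-3, -2)), but f strictly decreases along every unbounded feasible direction, so there is no improving ray and the maximum is attained at a vertex.

The binding constraints are 2a + 5b = -43 and 6a - 9b = -106.
Solving simultaneously gives a = -917/48, b = -23/24.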